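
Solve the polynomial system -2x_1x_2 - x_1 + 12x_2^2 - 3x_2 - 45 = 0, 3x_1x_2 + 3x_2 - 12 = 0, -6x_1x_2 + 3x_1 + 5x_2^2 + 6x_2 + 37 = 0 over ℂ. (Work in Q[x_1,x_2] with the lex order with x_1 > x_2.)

{(-3, -2)}

Compute a lex Gröbner basis by Buchberger's algorithm.
f_1 = -2x_1x_2 - x_1 + 12x_2^2 - 3x_2 - 45, LT = x_1x_2.
f_2 = 3x_1x_2 + 3x_2 - 12, LT = x_1x_2.
f_3 = -6x_1x_2 + 3x_1 + 5x_2^2 + 6x_2 + 37, LT = x_1x_2.

S(f_1,f_2): lcm = x_1x_2. S = 1/2x_1 - 6x_2^2 + 1/2x_2 + 53/2.
  leading term x_1: no divisor's leading term divides it; move 1/2x_1 to the remainder.
  leading term x_2^2: no divisor's leading term divides it; move -6x_2^2 to the remainder.
  leading term x_2: no divisor's leading term divides it; move 1/2x_2 to the remainder.
  leading term 1: no divisor's leading term divides it; move 53/2 to the remainder.
  remainder 1/2x_1 - 6x_2^2 + 1/2x_2 + 53/2 ≠ 0; add h_4 = 1/2x_1 - 6x_2^2 + 1/2x_2 + 53/2 to the basis.

S(f_1,f_3): lcm = x_1x_2. S = x_1 - 31/6x_2^2 + 5/2x_2 + 86/3.
  leading term x_1: subtract (2)·h_4 from x_1 - 31/6x_2^2 + 5/2x_2 + 86/3 → 41/6x_2^2 + 3/2x_2 - 73/3
  leading term x_2^2: no divisor's leading term divides it; move 41/6x_2^2 to the remainder.
  leading term x_2: no divisor's leading term divides it; move 3/2x_2 to the remainder.
  leading term 1: no divisor's leading term divides it; move -73/3 to the remainder.
  remainder 41/6x_2^2 + 3/2x_2 - 73/3 ≠ 0; add h_5 = 41/6x_2^2 + 3/2x_2 - 73/3 to the basis.

S(f_1,h_4): lcm = x_1x_2. S = 1/2x_1 + 12x_2^3 - 7x_2^2 - 103/2x_2 + 45/2.
  leading term x_1: subtract (1)·h_4 from 1/2x_1 + 12x_2^3 - 7x_2^2 - 103/2x_2 + 45/2 → 12x_2^3 - x_2^2 - 52x_2 - 4
  leading term x_2^3: subtract (72/41x_2)·h_5 from 12x_2^3 - x_2^2 - 52x_2 - 4 → -149/41x_2^2 - 380/41x_2 - 4
  leading term x_2^2: subtract (-894/1681)·h_5 from -149/41x_2^2 - 380/41x_2 - 4 → -14239/1681x_2 - 28478/1681
  leading term x_2: no divisor's leading term divides it; move -14239/1681x_2 to the remainder.
  leading term 1: no divisor's leading term divides it; move -28478/1681 to the remainder.
  remainder -14239/1681x_2 - 28478/1681 ≠ 0; add h_6 = -14239/1681x_2 - 28478/1681 to the basis.

The other S-polynomials (S(f_2,f_3), S(f_2,h_4), S(f_3,h_4), S(f_1,h_5), S(f_2,h_5), S(f_3,h_5), S(h_4,h_5), S(f_1,h_6), S(f_2,h_6), S(f_3,h_6), S(h_4,h_6), S(h_5,h_6)) all reduce to 0 modulo the current basis, so we have a Gröbner basis.
Inter-reduce: drop elements whose leading term is divisible by another's, tail-reduce, and make monic.
Reduced Gröbner basis: {x_1 + 3, x_2 + 2}.

The lex basis is triangular: the last element involves only x_2. Solving x_2 + 2 = 0 gives x_2 ∈ {-2}; substituting each value into the earlier elements determines the remaining variables.
  x_2 = -2: the earlier basis element becomes x_1 + 3 = 0, giving x_1 = -3 — point (-3, -2).
Check: every point annihilates each of the original generators.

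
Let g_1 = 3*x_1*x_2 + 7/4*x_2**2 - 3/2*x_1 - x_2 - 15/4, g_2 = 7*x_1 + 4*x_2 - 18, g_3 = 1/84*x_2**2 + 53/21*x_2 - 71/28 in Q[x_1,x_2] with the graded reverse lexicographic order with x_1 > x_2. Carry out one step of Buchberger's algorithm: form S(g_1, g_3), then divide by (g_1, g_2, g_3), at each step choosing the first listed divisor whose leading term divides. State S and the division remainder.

S(g_1, g_3) = 7/12*x_2**3 - 425/2*x_1*x_2 - 1/3*x_2**2 + 213*x_1 - 5/4*x_2; remainder on division = 0.

lcm(LM(g_1), LM(g_3)) = x_1*x_2**2.
S = (lcm/LT(g_1))·g_1 − (lcm/LT(g_3))·g_3 = 7/12*x_2**3 - 425/2*x_1*x_2 - 1/3*x_2**2 + 213*x_1 - 5/4*x_2.
Reduce S modulo (g_1, g_2, g_3) in that order:
  leading term x_2**3: subtract (49*x_2)·g_3 from 7/12*x_2**3 - 425/2*x_1*x_2 - 1/3*x_2**2 + 213*x_1 - 5/4*x_2 → -425/2*x_1*x_2 - 124*x_2**2 + 213*x_1 + 123*x_2
  leading term x_1*x_2: subtract (-425/6)·g_1 from -425/2*x_1*x_2 - 124*x_2**2 + 213*x_1 + 123*x_2 → -1/24*x_2**2 + 427/4*x_1 + 313/6*x_2 - 2125/8
  leading term x_2**2: subtract (-7/2)·g_3 from -1/24*x_2**2 + 427/4*x_1 + 313/6*x_2 - 2125/8 → 427/4*x_1 + 61*x_2 - 549/2
  leading term x_1: subtract (61/4)·g_2 from 427/4*x_1 + 61*x_2 - 549/2 → 0
The remainder is 0, so this S-polynomial contributes no new basis element.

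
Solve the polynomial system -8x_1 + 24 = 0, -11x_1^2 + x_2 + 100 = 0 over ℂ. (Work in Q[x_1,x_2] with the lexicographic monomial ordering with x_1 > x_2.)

{(3, -1)}

Compute a lex Gröbner basis by Buchberger's algorithm.
f_1 = -8x_1 + 24, LT = x_1.
f_2 = -11x_1^2 + x_2 + 100, LT = x_1^2.

S(f_1,f_2): lcm = x_1^2. S = -3x_1 + 1/11x_2 + 100/11.
  leading term x_1: subtract (3/8)·f_1 from -3x_1 + 1/11x_2 + 100/11 → 1/11x_2 + 1/11
  leading term x_2: no divisor's leading term divides it; move 1/11x_2 to the remainder.
  leading term 1: no divisor's leading term divides it; move 1/11 to the remainder.
  remainder 1/11x_2 + 1/11 ≠ 0; add h_3 = 1/11x_2 + 1/11 to the basis.

The other S-polynomials (S(f_1,h_3), S(f_2,h_3)) all reduce to 0 modulo the current basis, so we have a Gröbner basis.
Inter-reduce: drop elements whose leading term is divisible by another's, tail-reduce, and make monic.
Reduced Gröbner basis: {x_1 - 3, x_2 + 1}.

A lex Gröbner basis eliminates variables successively. Here x_2 + 1 depends only on x_2, with roots {-1}; lifting each root through the earlier basis elements recovers the full solutions.
  x_2 = -1: the earlier basis element becomes x_1 - 3 = 0, giving x_1 = 3 — point (3, -1).
Substituting each solution back into the original system confirms all equations vanish.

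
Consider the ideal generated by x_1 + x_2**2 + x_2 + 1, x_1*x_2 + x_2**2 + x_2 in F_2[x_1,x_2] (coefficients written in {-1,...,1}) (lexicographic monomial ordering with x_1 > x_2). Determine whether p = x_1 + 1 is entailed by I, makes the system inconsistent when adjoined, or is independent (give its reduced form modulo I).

x_1 + 1 is independent of I; its normal form modulo I is x_2**2 + x_2.

First compute the reduced Gröbner basis of I by Buchberger's algorithm.
f_1 = x_1 + x_2**2 + x_2 + 1, LT = x_1.
f_2 = x_1*x_2 + x_2**2 + x_2, LT = x_1*x_2.

S(f_1,f_2): lcm = x_1*x_2. S = x_2**3.
  leading term x_2**3: no divisor's leading term divides it; move x_2**3 to the remainder.
  remainder x_2**3 ≠ 0; add h_3 = x_2**3 to the basis.

The other S-polynomials (S(f_1,h_3), S(f_2,h_3)) all reduce to 0 modulo the current basis, so we have a Gröbner basis.
Inter-reduce: drop elements whose leading term is divisible by another's, tail-reduce, and make monic.
Reduced Gröbner basis: {x_1 + x_2**2 + x_2 + 1, x_2**3}.
Label its elements g_1 = x_1 + x_2**2 + x_2 + 1, g_2 = x_2**3.

Reduce p = x_1 + 1 modulo G:
  leading term x_1: subtract (1)·g_1 from x_1 + 1 → x_2**2 + x_2
  leading term x_2**2: no divisor's leading term divides it; move x_2**2 to the remainder.
  leading term x_2: no divisor's leading term divides it; move x_2 to the remainder.
  normal form = x_2**2 + x_2.
The normal form is nonzero, so p ∉ I. Since p minus its normal form lies in I, I + (p) = I + (r) where r = x_2**2 + x_2; decide whether this ideal is the whole ring.
Run Buchberger on G together with r (pairs among the g_i already reduce to 0 since G is a Gröbner basis):
g_1 = x_1 + x_2**2 + x_2 + 1, LT = x_1.
g_2 = x_2**3, LT = x_2**3.
r = x_2**2 + x_2, LT = x_2**2.

S(g_2,r): lcm = x_2**3. S = x_2**2.
  leading term x_2**2: subtract (1)·r from x_2**2 → x_2
  leading term x_2: no divisor's leading term divides it; move x_2 to the remainder.
  remainder x_2 ≠ 0; add m_4 = x_2 to the basis.

The other S-polynomials (S(g_1,g_2), S(g_1,r), S(g_1,m_4), S(g_2,m_4), S(r,m_4)) all reduce to 0 modulo the current basis, so we have a Gröbner basis.
Inter-reduce: drop elements whose leading term is divisible by another's, tail-reduce, and make monic.
Reduced Gröbner basis: {x_1 + 1, x_2}.
The reduced Gröbner basis of I + (p) is {x_1 + 1, x_2} ≠ {1}, a proper ideal, so the enlarged system stays consistent: p is independent of I, with normal form x_2**2 + x_2.

The remainder on division by a Gröbner basis is unique — it is the normal form.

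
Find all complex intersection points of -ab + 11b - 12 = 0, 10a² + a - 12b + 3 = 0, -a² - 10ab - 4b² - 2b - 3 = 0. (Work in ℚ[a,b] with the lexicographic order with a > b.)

Compute a lex Gröbner basis by Buchberger's algorithm.
f_1 = -ab + 11b - 12, LT = ab.
f_2 = 10a² + a - 12b + 3, LT = a².
f_3 = -a² - 10ab - 4b² - 2b - 3, LT = a².

S(f_1,f_2): lcm = a²b. S = -111/10ab + 12a + 6/5b² - 3/10b.
  leading term ab: subtract (111/10)·f_1 from -111/10ab + 12a + 6/5b² - 3/10b → 12a + 6/5b² - 612/5b + 666/5
  leading term a: no divisor's leading term divides it; move 12a to the remainder.
  leading term b²: no divisor's leading term divides it; move 6/5b² to the remainder.
  leading term b: no divisor's leading term divides it; move -612/5b to the remainder.
  leading term 1: no divisor's leading term divides it; move 666/5 to the remainder.
  remainder 12a + 6/5b² - 612/5b + 666/5 ≠ 0; add h_4 = 12a + 6/5b² - 612/5b + 666/5 to the basis.

S(f_1,f_3): lcm = a²b. S = -10ab² - 11ab + 12a - 4b³ - 2b² - 3b.
  leading term ab²: subtract (10b)·f_1 from -10ab² - 11ab + 12a - 4b³ - 2b² - 3b → -11ab + 12a - 4b³ - 112b² + 117b
  leading term ab: subtract (11)·f_1 from -11ab + 12a - 4b³ - 112b² + 117b → 12a - 4b³ - 112b² - 4b + 132
  leading term a: subtract (1)·h_4 from 12a - 4b³ - 112b² - 4b + 132 → -4b³ - 566/5b² + 592/5b - 6/5
  leading term b³: no divisor's leading term divides it; move -4b³ to the remainder.
  leading term b²: no divisor's leading term divides it; move -566/5b² to the remainder.
  leading term b: no divisor's leading term divides it; move 592/5b to the remainder.
  leading term 1: no divisor's leading term divides it; move -6/5 to the remainder.
  remainder -4b³ - 566/5b² + 592/5b - 6/5 ≠ 0; add h_5 = -4b³ - 566/5b² + 592/5b - 6/5 to the basis.

S(f_2,f_3): lcm = a². S = -10ab + 1/10a - 4b² - 16/5b - 27/10.
  leading term ab: subtract (10)·f_1 from -10ab + 1/10a - 4b² - 16/5b - 27/10 → 1/10a - 4b² - 566/5b + 1173/10
  leading term a: subtract (1/120)·h_4 from 1/10a - 4b² - 566/5b + 1173/10 → -401/100b² - 5609/50b + 11619/100
  leading term b²: no divisor's leading term divides it; move -401/100b² to the remainder.
  leading term b: no divisor's leading term divides it; move -5609/50b to the remainder.
  leading term 1: no divisor's leading term divides it; move 11619/100 to the remainder.
  remainder -401/100b² - 5609/50b + 11619/100 ≠ 0; add h_6 = -401/100b² - 5609/50b + 11619/100 to the basis.

S(f_1,h_4): lcm = ab. S = -1/10b³ + 51/5b² - 221/10b + 12.
  leading term b³: subtract (1/40)·h_5 from -1/10b³ + 51/5b² - 221/10b + 12 → 1303/100b² - 1253/50b + 1203/100
  leading term b²: subtract (-1303/401)·h_6 from 1303/100b² - 1253/50b + 1203/100 → -781098/2005b + 781098/2005
  leading term b: no divisor's leading term divides it; move -781098/2005b to the remainder.
  leading term 1: no divisor's leading term divides it; move 781098/2005 to the remainder.
  remainder -781098/2005b + 781098/2005 ≠ 0; add h_7 = -781098/2005b + 781098/2005 to the basis.

The other S-polynomials (S(f_2,h_4), S(f_3,h_4), S(f_1,h_5), S(f_2,h_5), S(f_3,h_5), S(h_4,h_5), S(f_1,h_6), S(f_2,h_6), S(f_3,h_6), S(h_4,h_6), S(h_5,h_6), S(f_1,h_7), S(f_2,h_7), S(f_3,h_7), S(h_4,h_7), S(h_5,h_7), S(h_6,h_7)) all reduce to 0 modulo the current basis, so we have a Gröbner basis.
Inter-reduce: drop elements whose leading term is divisible by another's, tail-reduce, and make monic.
Reduced Gröbner basis: {a + 1, b - 1}.

The lex basis is triangular: the last element involves only b. Solving b - 1 = 0 gives b ∈ {1}; substituting each value into the earlier elements determines the remaining variables.
  b = 1: the earlier basis element becomes a + 1 = 0, giving a = -1 — point (-1, 1).
Substituting each solution back into the original system confirms all equations vanish.
A lex Gröbner basis triangularizes the system, enabling back-substitution.

{(-1, 1)}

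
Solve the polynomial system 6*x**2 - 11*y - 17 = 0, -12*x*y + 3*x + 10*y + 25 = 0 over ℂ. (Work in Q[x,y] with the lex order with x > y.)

Compute a lex Gröbner basis by Buchberger's algorithm.
f_1 = 6*x**2 - 11*y - 17, LT = x**2.
f_2 = -12*x*y + 3*x + 10*y + 25, LT = x*y.

S(f_1,f_2): lcm = x**2*y. S = 1/4*x**2 + 5/6*x*y + 25/12*x - 11/6*y**2 - 17/6*y.
  leading term x**2: subtract (1/24)·f_1 from 1/4*x**2 + 5/6*x*y + 25/12*x - 11/6*y**2 - 17/6*y → 5/6*x*y + 25/12*x - 11/6*y**2 - 19/8*y + 17/24
  leading term x*y: subtract (-5/72)·f_2 from 5/6*x*y + 25/12*x - 11/6*y**2 - 19/8*y + 17/24 → 55/24*x - 11/6*y**2 - 121/72*y + 22/9
  leading term x: no divisor's leading term divides it; move 55/24*x to the remainder.
  leading term y**2: no divisor's leading term divides it; move -11/6*y**2 to the remainder.
  leading term y: no divisor's leading term divides it; move -121/72*y to the remainder.
  leading term 1: no divisor's leading term divides it; move 22/9 to the remainder.
  remainder 55/24*x - 11/6*y**2 - 121/72*y + 22/9 ≠ 0; add h_3 = 55/24*x - 11/6*y**2 - 121/72*y + 22/9 to the basis.

S(f_2,h_3): lcm = x*y. S = -1/4*x + 4/5*y**3 + 11/15*y**2 - 19/10*y - 25/12.
  leading term x: subtract (-6/55)·h_3 from -1/4*x + 4/5*y**3 + 11/15*y**2 - 19/10*y - 25/12 → 4/5*y**3 + 8/15*y**2 - 25/12*y - 109/60
  leading term y**3: no divisor's leading term divides it; move 4/5*y**3 to the remainder.
  leading term y**2: no divisor's leading term divides it; move 8/15*y**2 to the remainder.
  leading term y: no divisor's leading term divides it; move -25/12*y to the remainder.
  leading term 1: no divisor's leading term divides it; move -109/60 to the remainder.
  remainder 4/5*y**3 + 8/15*y**2 - 25/12*y - 109/60 ≠ 0; add h_4 = 4/5*y**3 + 8/15*y**2 - 25/12*y - 109/60 to the basis.

The other S-polynomials (S(f_1,h_3), S(f_1,h_4), S(f_2,h_4), S(h_3,h_4)) all reduce to 0 modulo the current basis, so we have a Gröbner basis.
Inter-reduce: drop elements whose leading term is divisible by another's, tail-reduce, and make monic.
Reduced Gröbner basis: {x - 4/5*y**2 - 11/15*y + 16/15, y**3 + 2/3*y**2 - 125/48*y - 109/48}.

The lex basis is triangular: the last element involves only y. Solving y**3 + 2/3*y**2 - 125/48*y - 109/48 = 0 gives y ∈ {-1, 1/6 - sqrt(331)/12, 1/6 + sqrt(331)/12}; substituting each value into the earlier elements determines the remaining variables.
  y = -1: the earlier basis element becomes x + 1 = 0, giving x = -1 — point (-1, -1).
  y = 1/6 - sqrt(331)/12: the earlier basis element becomes x - 11/12 + sqrt(331)/12 = 0, giving x = 11/12 - sqrt(331)/12 — point (11/12 - sqrt(331)/12, 1/6 - sqrt(331)/12).
  y = 1/6 + sqrt(331)/12: the earlier basis element becomes x - sqrt(331)/12 - 11/12 = 0, giving x = 11/12 + sqrt(331)/12 — point (11/12 + sqrt(331)/12, 1/6 + sqrt(331)/12).
Substituting each solution back into the original system confirms all equations vanish.
Zero-dimensionality of the ideal guarantees finitely many solutions over ℂ.

{(-1, -1), (11/12 - sqrt(331)/12, 1/6 - sqrt(331)/12), (11/12 + sqrt(331)/12, 1/6 + sqrt(331)/12)}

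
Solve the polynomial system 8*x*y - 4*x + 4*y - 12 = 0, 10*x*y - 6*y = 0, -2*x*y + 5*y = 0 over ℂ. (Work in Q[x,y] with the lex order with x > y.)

Compute a lex Gröbner basis by Buchberger's algorithm.
f_1 = 8*x*y - 4*x + 4*y - 12, LT = x*y.
f_2 = 10*x*y - 6*y, LT = x*y.
f_3 = -2*x*y + 5*y, LT = x*y.

S(f_1,f_2): lcm = x*y. S = -1/2*x + 11/10*y - 3/2.
  reduce S modulo (f_1, f_2, f_3):
  remainder -1/2*x + 11/10*y - 3/2 ≠ 0; add h_4 = -1/2*x + 11/10*y - 3/2 to the basis.

S(f_1,f_3): lcm = x*y. S = -1/2*x + 3*y - 3/2.
  reduce S modulo (f_1, f_2, f_3, h_4):
  remainder 19/10*y ≠ 0; add h_5 = 19/10*y to the basis.

The other S-polynomials (S(f_2,f_3), S(f_1,h_4), S(f_2,h_4), S(f_3,h_4), S(f_1,h_5), S(f_2,h_5), S(f_3,h_5), S(h_4,h_5)) all reduce to 0 modulo the current basis, so we have a Gröbner basis.
Inter-reduce: drop elements whose leading term is divisible by another's, tail-reduce, and make monic.
Reduced Gröbner basis: {x + 3, y}.

Elimination: the polynomial y lies in the elimination ideal for y, so y ∈ {0}. For each such y, the remaining basis elements (now univariate) give the rest of the solution.
  y = 0: the earlier basis element becomes x + 3 = 0, giving x = -3 — point (-3, 0).
Zero-dimensionality of the ideal guarantees finitely many solutions over ℂ.

{(-3, 0)}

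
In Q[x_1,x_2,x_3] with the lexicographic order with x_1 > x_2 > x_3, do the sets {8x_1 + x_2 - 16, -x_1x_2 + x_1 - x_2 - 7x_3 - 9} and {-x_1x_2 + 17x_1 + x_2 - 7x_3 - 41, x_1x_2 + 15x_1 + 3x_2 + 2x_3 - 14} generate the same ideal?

No, the ideals differ.

Two ideals are equal iff their reduced Gröbner bases coincide (the reduced basis is unique for a fixed ordering).
Buchberger on the first generating set:
f_1 = 8x_1 + x_2 - 16, LT = x_1.
f_2 = -x_1x_2 + x_1 - x_2 - 7x_3 - 9, LT = x_1x_2.

S(f_1,f_2): lcm = x_1x_2. S = x_1 + 1/8x_2^2 - 3x_2 - 7x_3 - 9.
  leading term x_1: subtract (1/8)·f_1 from x_1 + 1/8x_2^2 - 3x_2 - 7x_3 - 9 → 1/8x_2^2 - 25/8x_2 - 7x_3 - 7
  leading term x_2^2: no divisor's leading term divides it; move 1/8x_2^2 to the remainder.
  leading term x_2: no divisor's leading term divides it; move -25/8x_2 to the remainder.
  leading term x_3: no divisor's leading term divides it; move -7x_3 to the remainder.
  leading term 1: no divisor's leading term divides it; move -7 to the remainder.
  remainder 1/8x_2^2 - 25/8x_2 - 7x_3 - 7 ≠ 0; add g_3 = 1/8x_2^2 - 25/8x_2 - 7x_3 - 7 to the basis.

The other S-polynomials (S(f_1,g_3), S(f_2,g_3)) all reduce to 0 modulo the current basis, so we have a Gröbner basis.
Inter-reduce: drop elements whose leading term is divisible by another's, tail-reduce, and make monic.
Reduced Gröbner basis: {x_1 + 1/8x_2 - 2, x_2^2 - 25x_2 - 56x_3 - 56}.

Buchberger on the second generating set:
h_1 = -x_1x_2 + 17x_1 + x_2 - 7x_3 - 41, LT = x_1x_2.
h_2 = x_1x_2 + 15x_1 + 3x_2 + 2x_3 - 14, LT = x_1x_2.

S(h_1,h_2): lcm = x_1x_2. S = -32x_1 - 4x_2 + 5x_3 + 55.
  leading term x_1: no divisor's leading term divides it; move -32x_1 to the remainder.
  leading term x_2: no divisor's leading term divides it; move -4x_2 to the remainder.
  leading term x_3: no divisor's leading term divides it; move 5x_3 to the remainder.
  leading term 1: no divisor's leading term divides it; move 55 to the remainder.
  remainder -32x_1 - 4x_2 + 5x_3 + 55 ≠ 0; add k_3 = -32x_1 - 4x_2 + 5x_3 + 55 to the basis.

S(h_1,k_3): lcm = x_1x_2. S = -17x_1 - 1/8x_2^2 + 5/32x_2x_3 + 23/32x_2 + 7x_3 + 41.
  leading term x_1: subtract (17/32)·k_3 from -17x_1 - 1/8x_2^2 + 5/32x_2x_3 + 23/32x_2 + 7x_3 + 41 → -1/8x_2^2 + 5/32x_2x_3 + 91/32x_2 + 139/32x_3 + 377/32
  leading term x_2^2: no divisor's leading term divides it; move -1/8x_2^2 to the remainder.
  leading term x_2x_3: no divisor's leading term divides it; move 5/32x_2x_3 to the remainder.
  leading term x_2: no divisor's leading term divides it; move 91/32x_2 to the remainder.
  leading term x_3: no divisor's leading term divides it; move 139/32x_3 to the remainder.
  leading term 1: no divisor's leading term divides it; move 377/32 to the remainder.
  remainder -1/8x_2^2 + 5/32x_2x_3 + 91/32x_2 + 139/32x_3 + 377/32 ≠ 0; add k_4 = -1/8x_2^2 + 5/32x_2x_3 + 91/32x_2 + 139/32x_3 + 377/32 to the basis.

The other S-polynomials (S(h_2,k_3), S(h_1,k_4), S(h_2,k_4), S(k_3,k_4)) all reduce to 0 modulo the current basis, so we have a Gröbner basis.
Inter-reduce: drop elements whose leading term is divisible by another's, tail-reduce, and make monic.
Reduced Gröbner basis: {x_1 + 1/8x_2 - 5/32x_3 - 55/32, x_2^2 - 5/4x_2x_3 - 91/4x_2 - 139/4x_3 - 377/4}.

Since the reduced bases disagree, the two ideals are not the same.
The same test decides containment: I ⊆ J iff every generator of I reduces to 0 modulo a Gröbner basis of J.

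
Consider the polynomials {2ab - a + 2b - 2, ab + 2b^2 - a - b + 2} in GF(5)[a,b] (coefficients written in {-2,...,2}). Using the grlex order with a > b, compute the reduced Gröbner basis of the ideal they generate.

G = {a^2 + a - 2b + 1, ab + 2a + b - 1, b^2 + a - b - 1}

Buchberger's algorithm terminates because the ascending chain of leading-term ideals stabilizes.

f_1 = 2ab - a + 2b - 2, LT = ab.
f_2 = ab + 2b^2 - a - b + 2, LT = ab.

S(f_1,f_2): lcm = ab. S = -2b^2 - 2a + 2b + 2.
  reduce S modulo (f_1, f_2):
  remainder -2b^2 - 2a + 2b + 2 ≠ 0; add g_3 = -2b^2 - 2a + 2b + 2 to the basis.

S(f_1,g_3): lcm = ab^2. S = -a^2 - 2ab + b^2 + a - b.
  reduce S modulo (f_1, f_2, g_3):
  remainder -a^2 - a + 2b - 1 ≠ 0; add g_4 = -a^2 - a + 2b - 1 to the basis.

The other S-polynomials (S(f_2,g_3), S(f_1,g_4), S(f_2,g_4), S(g_3,g_4)) all reduce to 0 modulo the current basis, so we have a Gröbner basis.
Inter-reduce: drop elements whose leading term is divisible by another's, tail-reduce, and make monic.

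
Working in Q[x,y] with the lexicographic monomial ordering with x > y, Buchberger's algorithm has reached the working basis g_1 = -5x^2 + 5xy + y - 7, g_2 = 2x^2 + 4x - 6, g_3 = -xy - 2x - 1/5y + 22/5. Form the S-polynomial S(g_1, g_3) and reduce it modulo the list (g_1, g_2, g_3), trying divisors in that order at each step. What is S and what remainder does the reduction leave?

lcm(LM(g_1), LM(g_3)) = x^2y.
S = (lcm/LT(g_1))·g_1 − (lcm/LT(g_3))·g_3 = -2x^2 - xy^2 - 1/5xy + 22/5x - 1/5y^2 + 7/5y.
Reduce S modulo (g_1, g_2, g_3) in that order:
  leading term x^2: subtract (2/5)·g_1 from -2x^2 - xy^2 - 1/5xy + 22/5x - 1/5y^2 + 7/5y → -xy^2 - 11/5xy + 22/5x - 1/5y^2 + y + 14/5
  leading term xy^2: subtract (y)·g_3 from -xy^2 - 11/5xy + 22/5x - 1/5y^2 + y + 14/5 → -1/5xy + 22/5x - 17/5y + 14/5
  leading term xy: subtract (1/5)·g_3 from -1/5xy + 22/5x - 17/5y + 14/5 → 24/5x - 84/25y + 48/25
  leading term x: no divisor's leading term divides it; move 24/5x to the remainder.
  leading term y: no divisor's leading term divides it; move -84/25y to the remainder.
  leading term 1: no divisor's leading term divides it; move 48/25 to the remainder.
The remainder 24/5x - 84/25y + 48/25 is nonzero, so it would be added as the next basis element.
This is the inner loop of Buchberger's algorithm — each nonzero remainder becomes a new basis element.

S(g_1, g_3) = -2x^2 - xy^2 - 1/5xy + 22/5x - 1/5y^2 + 7/5y; remainder on division = 24/5x - 84/25y + 48/25.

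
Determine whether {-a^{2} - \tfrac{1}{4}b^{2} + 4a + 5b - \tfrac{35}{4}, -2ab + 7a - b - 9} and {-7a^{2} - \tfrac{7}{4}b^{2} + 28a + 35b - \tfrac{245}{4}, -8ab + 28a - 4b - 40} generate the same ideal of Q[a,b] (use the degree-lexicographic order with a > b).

Two ideals are equal iff their reduced Gröbner bases coincide (the reduced basis is unique for a fixed ordering).
Buchberger on the first generating set:
f_1 = -a^{2} - \tfrac{1}{4}b^{2} + 4a + 5b - \tfrac{35}{4}, LT = a^{2}.
f_2 = -2ab + 7a - b - 9, LT = ab.

S(f_1,f_2): lcm = a^{2}b. S = \tfrac{1}{4}b^{3} + \tfrac{7}{2}a^{2} - \tfrac{9}{2}ab - 5b^{2} - \tfrac{9}{2}a + \tfrac{35}{4}b.
  leading term b^{3}: no divisor's leading term divides it; move \tfrac{1}{4}b^{3} to the remainder.
  leading term a^{2}: subtract (-\tfrac{7}{2})·f_1 from \tfrac{7}{2}a^{2} - \tfrac{9}{2}ab - 5b^{2} - \tfrac{9}{2}a + \tfrac{35}{4}b → -\tfrac{9}{2}ab - \tfrac{47}{8}b^{2} + \tfrac{19}{2}a + \tfrac{105}{4}b - \tfrac{245}{8}
  leading term ab: subtract (\tfrac{9}{4})·f_2 from -\tfrac{9}{2}ab - \tfrac{47}{8}b^{2} + \tfrac{19}{2}a + \tfrac{105}{4}b - \tfrac{245}{8} → -\tfrac{47}{8}b^{2} - \tfrac{25}{4}a + \tfrac{57}{2}b - \tfrac{83}{8}
  leading term b^{2}: no divisor's leading term divides it; move -\tfrac{47}{8}b^{2} to the remainder.
  leading term a: no divisor's leading term divides it; move -\tfrac{25}{4}a to the remainder.
  leading term b: no divisor's leading term divides it; move \tfrac{57}{2}b to the remainder.
  leading term 1: no divisor's leading term divides it; move -\tfrac{83}{8} to the remainder.
  remainder \tfrac{1}{4}b^{3} - \tfrac{47}{8}b^{2} - \tfrac{25}{4}a + \tfrac{57}{2}b - \tfrac{83}{8} ≠ 0; add g_3 = \tfrac{1}{4}b^{3} - \tfrac{47}{8}b^{2} - \tfrac{25}{4}a + \tfrac{57}{2}b - \tfrac{83}{8} to the basis.

The other S-polynomials (S(f_1,g_3), S(f_2,g_3)) all reduce to 0 modulo the current basis, so we have a Gröbner basis.
Inter-reduce: drop elements whose leading term is divisible by another's, tail-reduce, and make monic.
Reduced Gröbner basis: {b^{3} - \tfrac{47}{2}b^{2} - 25a + 114b - \tfrac{83}{2}, a^{2} + \tfrac{1}{4}b^{2} - 4a - 5b + \tfrac{35}{4}, ab - \tfrac{7}{2}a + \tfrac{1}{2}b + \tfrac{9}{2}}.

Buchberger on the second generating set:
h_1 = -7a^{2} - \tfrac{7}{4}b^{2} + 28a + 35b - \tfrac{245}{4}, LT = a^{2}.
h_2 = -8ab + 28a - 4b - 40, LT = ab.

S(h_1,h_2): lcm = a^{2}b. S = \tfrac{1}{4}b^{3} + \tfrac{7}{2}a^{2} - \tfrac{9}{2}ab - 5b^{2} - 5a + \tfrac{35}{4}b.
  leading term b^{3}: no divisor's leading term divides it; move \tfrac{1}{4}b^{3} to the remainder.
  leading term a^{2}: subtract (-\tfrac{1}{2})·h_1 from \tfrac{7}{2}a^{2} - \tfrac{9}{2}ab - 5b^{2} - 5a + \tfrac{35}{4}b → -\tfrac{9}{2}ab - \tfrac{47}{8}b^{2} + 9a + \tfrac{105}{4}b - \tfrac{245}{8}
  leading term ab: subtract (\tfrac{9}{16})·h_2 from -\tfrac{9}{2}ab - \tfrac{47}{8}b^{2} + 9a + \tfrac{105}{4}b - \tfrac{245}{8} → -\tfrac{47}{8}b^{2} - \tfrac{27}{4}a + \tfrac{57}{2}b - \tfrac{65}{8}
  leading term b^{2}: no divisor's leading term divides it; move -\tfrac{47}{8}b^{2} to the remainder.
  leading term a: no divisor's leading term divides it; move -\tfrac{27}{4}a to the remainder.
  leading term b: no divisor's leading term divides it; move \tfrac{57}{2}b to the remainder.
  leading term 1: no divisor's leading term divides it; move -\tfrac{65}{8} to the remainder.
  remainder \tfrac{1}{4}b^{3} - \tfrac{47}{8}b^{2} - \tfrac{27}{4}a + \tfrac{57}{2}b - \tfrac{65}{8} ≠ 0; add k_3 = \tfrac{1}{4}b^{3} - \tfrac{47}{8}b^{2} - \tfrac{27}{4}a + \tfrac{57}{2}b - \tfrac{65}{8} to the basis.

The other S-polynomials (S(h_1,k_3), S(h_2,k_3)) all reduce to 0 modulo the current basis, so we have a Gröbner basis.
Inter-reduce: drop elements whose leading term is divisible by another's, tail-reduce, and make monic.
Reduced Gröbner basis: {b^{3} - \tfrac{47}{2}b^{2} - 27a + 114b - \tfrac{65}{2}, a^{2} + \tfrac{1}{4}b^{2} - 4a - 5b + \tfrac{35}{4}, ab - \tfrac{7}{2}a + \tfrac{1}{2}b + 5}.

The bases are distinct; the ideals are different.
The same test decides containment: I ⊆ J iff every generator of I reduces to 0 modulo a Gröbner basis of J.

No, the ideals differ.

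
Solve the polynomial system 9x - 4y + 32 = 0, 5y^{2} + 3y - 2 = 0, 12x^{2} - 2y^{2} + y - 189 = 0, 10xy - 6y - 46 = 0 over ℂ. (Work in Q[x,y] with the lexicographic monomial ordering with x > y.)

Compute a lex Gröbner basis by Buchberger's algorithm.
f_1 = 9x - 4y + 32, LT = x.
f_2 = 5y^{2} + 3y - 2, LT = y^{2}.
f_3 = 12x^{2} - 2y^{2} + y - 189, LT = x^{2}.
f_4 = 10xy - 6y - 46, LT = xy.

S(f_1,f_3): lcm = x^{2}. S = -\tfrac{4}{9}xy + \tfrac{32}{9}x + \tfrac{1}{6}y^{2} - \tfrac{1}{12}y + \tfrac{63}{4}.
  reduce S modulo (f_1, f_2, f_3, f_4):
  remainder \tfrac{1003}{324}y + \tfrac{1003}{324} ≠ 0; add h_5 = \tfrac{1003}{324}y + \tfrac{1003}{324} to the basis.

The other S-polynomials (S(f_1,f_2), S(f_1,f_4), S(f_2,f_3), S(f_2,f_4), S(f_3,f_4), S(f_1,h_5), S(f_2,h_5), S(f_3,h_5), S(f_4,h_5)) all reduce to 0 modulo the current basis, so we have a Gröbner basis.
Inter-reduce: drop elements whose leading term is divisible by another's, tail-reduce, and make monic.
Reduced Gröbner basis: {x + 4, y + 1}.

Elimination: the polynomial y + 1 lies in the elimination ideal for y, so y ∈ {-1}. For each such y, the remaining basis elements (now univariate) give the rest of the solution.
  y = -1: the earlier basis element becomes x + 4 = 0, giving x = -4 — point (-4, -1).

{(-4, -1)}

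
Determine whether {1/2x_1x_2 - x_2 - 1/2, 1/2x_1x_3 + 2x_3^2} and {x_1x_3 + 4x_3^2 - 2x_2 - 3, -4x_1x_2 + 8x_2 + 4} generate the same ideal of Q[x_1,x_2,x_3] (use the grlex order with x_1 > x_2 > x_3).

No, the ideals differ.

Two ideals are equal iff their reduced Gröbner bases coincide (the reduced basis is unique for a fixed ordering).
Buchberger on the first generating set:
f_1 = 1/2x_1x_2 - x_2 - 1/2, LT = x_1x_2.
f_2 = 1/2x_1x_3 + 2x_3^2, LT = x_1x_3.

S(f_1,f_2): lcm = x_1x_2x_3. S = -4x_2x_3^2 - 2x_2x_3 - x_3.
  leading term x_2x_3^2: no divisor's leading term divides it; move -4x_2x_3^2 to the remainder.
  leading term x_2x_3: no divisor's leading term divides it; move -2x_2x_3 to the remainder.
  leading term x_3: no divisor's leading term divides it; move -x_3 to the remainder.
  remainder -4x_2x_3^2 - 2x_2x_3 - x_3 ≠ 0; add g_3 = -4x_2x_3^2 - 2x_2x_3 - x_3 to the basis.

The other S-polynomials (S(f_1,g_3), S(f_2,g_3)) all reduce to 0 modulo the current basis, so we have a Gröbner basis.
Inter-reduce: drop elements whose leading term is divisible by another's, tail-reduce, and make monic.
Reduced Gröbner basis: {x_2x_3^2 + 1/2x_2x_3 + 1/4x_3, x_1x_2 - 2x_2 - 1, x_1x_3 + 4x_3^2}.

Buchberger on the second generating set:
h_1 = x_1x_3 + 4x_3^2 - 2x_2 - 3, LT = x_1x_3.
h_2 = -4x_1x_2 + 8x_2 + 4, LT = x_1x_2.

S(h_1,h_2): lcm = x_1x_2x_3. S = 4x_2x_3^2 - 2x_2^2 + 2x_2x_3 - 3x_2 + x_3.
  leading term x_2x_3^2: no divisor's leading term divides it; move 4x_2x_3^2 to the remainder.
  leading term x_2^2: no divisor's leading term divides it; move -2x_2^2 to the remainder.
  leading term x_2x_3: no divisor's leading term divides it; move 2x_2x_3 to the remainder.
  leading term x_2: no divisor's leading term divides it; move -3x_2 to the remainder.
  leading term x_3: no divisor's leading term divides it; move x_3 to the remainder.
  remainder 4x_2x_3^2 - 2x_2^2 + 2x_2x_3 - 3x_2 + x_3 ≠ 0; add k_3 = 4x_2x_3^2 - 2x_2^2 + 2x_2x_3 - 3x_2 + x_3 to the basis.

The other S-polynomials (S(h_1,k_3), S(h_2,k_3)) all reduce to 0 modulo the current basis, so we have a Gröbner basis.
Inter-reduce: drop elements whose leading term is divisible by another's, tail-reduce, and make monic.
Reduced Gröbner basis: {x_2x_3^2 - 1/2x_2^2 + 1/2x_2x_3 - 3/4x_2 + 1/4x_3, x_1x_2 - 2x_2 - 1, x_1x_3 + 4x_3^2 - 2x_2 - 3}.

The bases are distinct; the ideals are different.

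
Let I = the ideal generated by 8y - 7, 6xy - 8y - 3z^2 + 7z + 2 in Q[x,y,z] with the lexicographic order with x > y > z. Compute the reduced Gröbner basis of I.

G = {x - 4/7z^2 + 4/3z - 20/21, y - 7/8}

f_1 = 8y - 7, LT = y.
f_2 = 6xy - 8y - 3z^2 + 7z + 2, LT = xy.

S(f_1,f_2): lcm = xy. S = -7/8x + 4/3y + 1/2z^2 - 7/6z - 1/3.
  reduce S modulo (f_1, f_2):
  remainder -7/8x + 1/2z^2 - 7/6z + 5/6 ≠ 0; add g_3 = -7/8x + 1/2z^2 - 7/6z + 5/6 to the basis.

The other S-polynomials (S(f_1,g_3), S(f_2,g_3)) all reduce to 0 modulo the current basis, so we have a Gröbner basis.
Inter-reduce: drop elements whose leading term is divisible by another's, tail-reduce, and make monic.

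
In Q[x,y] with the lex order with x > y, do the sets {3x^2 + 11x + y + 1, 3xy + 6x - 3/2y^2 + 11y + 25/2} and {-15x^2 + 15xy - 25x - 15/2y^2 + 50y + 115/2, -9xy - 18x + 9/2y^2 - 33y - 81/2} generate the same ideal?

No, the ideals differ.

For a fixed monomial order, each ideal has a unique reduced Gröbner basis; comparing bases decides equality.
Buchberger on the first generating set:
f_1 = 3x^2 + 11x + y + 1, LT = x^2.
f_2 = 3xy + 6x - 3/2y^2 + 11y + 25/2, LT = xy.

S(f_1,f_2): lcm = x^2y. S = -2x^2 + 1/2xy^2 - 25/6x + 1/3y^2 + 1/3y.
  leading term x^2: subtract (-2/3)·f_1 from -2x^2 + 1/2xy^2 - 25/6x + 1/3y^2 + 1/3y → 1/2xy^2 + 19/6x + 1/3y^2 + y + 2/3
  leading term xy^2: subtract (1/6y)·f_2 from 1/2xy^2 + 19/6x + 1/3y^2 + y + 2/3 → -xy + 19/6x + 1/4y^3 - 3/2y^2 - 13/12y + 2/3
  leading term xy: subtract (-1/3)·f_2 from -xy + 19/6x + 1/4y^3 - 3/2y^2 - 13/12y + 2/3 → 31/6x + 1/4y^3 - 2y^2 + 31/12y + 29/6
  leading term x: no divisor's leading term divides it; move 31/6x to the remainder.
  leading term y^3: no divisor's leading term divides it; move 1/4y^3 to the remainder.
  leading term y^2: no divisor's leading term divides it; move -2y^2 to the remainder.
  leading term y: no divisor's leading term divides it; move 31/12y to the remainder.
  leading term 1: no divisor's leading term divides it; move 29/6 to the remainder.
  remainder 31/6x + 1/4y^3 - 2y^2 + 31/12y + 29/6 ≠ 0; add g_3 = 31/6x + 1/4y^3 - 2y^2 + 31/12y + 29/6 to the basis.

S(f_1,g_3): lcm = x^2. S = -3/62xy^3 + 12/31xy^2 - 1/2xy + 254/93x + 1/3y + 1/3.
  leading term xy^3: subtract (-1/62y^2)·f_2 from -3/62xy^3 + 12/31xy^2 - 1/2xy + 254/93x + 1/3y + 1/3 → 15/31xy^2 - 1/2xy + 254/93x - 3/124y^4 + 11/62y^3 + 25/124y^2 + 1/3y + 1/3
  leading term xy^2: subtract (5/31y)·f_2 from 15/31xy^2 - 1/2xy + 254/93x - 3/124y^4 + 11/62y^3 + 25/124y^2 + 1/3y + 1/3 → -91/62xy + 254/93x - 3/124y^4 + 13/31y^3 - 195/124y^2 - 313/186y + 1/3
  leading term xy: subtract (-91/186)·f_2 from -91/62xy + 254/93x - 3/124y^4 + 13/31y^3 - 195/124y^2 - 313/186y + 1/3 → 17/3x - 3/124y^4 + 13/31y^3 - 143/62y^2 + 344/93y + 2399/372
  leading term x: subtract (34/31)·g_3 from 17/3x - 3/124y^4 + 13/31y^3 - 143/62y^2 + 344/93y + 2399/372 → -3/124y^4 + 9/62y^3 - 7/62y^2 + 161/186y + 427/372
  leading term y^4: no divisor's leading term divides it; move -3/124y^4 to the remainder.
  leading term y^3: no divisor's leading term divides it; move 9/62y^3 to the remainder.
  leading term y^2: no divisor's leading term divides it; move -7/62y^2 to the remainder.
  leading term y: no divisor's leading term divides it; move 161/186y to the remainder.
  leading term 1: no divisor's leading term divides it; move 427/372 to the remainder.
  remainder -3/124y^4 + 9/62y^3 - 7/62y^2 + 161/186y + 427/372 ≠ 0; add g_4 = -3/124y^4 + 9/62y^3 - 7/62y^2 + 161/186y + 427/372 to the basis.

The other S-polynomials (S(f_2,g_3), S(f_1,g_4), S(f_2,g_4), S(g_3,g_4)) all reduce to 0 modulo the current basis, so we have a Gröbner basis.
Inter-reduce: drop elements whose leading term is divisible by another's, tail-reduce, and make monic.
Reduced Gröbner basis: {x + 3/62y^3 - 12/31y^2 + 1/2y + 29/31, y^4 - 6y^3 + 14/3y^2 - 322/9y - 427/9}.

Buchberger on the second generating set:
h_1 = -15x^2 + 15xy - 25x - 15/2y^2 + 50y + 115/2, LT = x^2.
h_2 = -9xy - 18x + 9/2y^2 - 33y - 81/2, LT = xy.

S(h_1,h_2): lcm = x^2y. S = -2x^2 - 1/2xy^2 - 2xy - 9/2x + 1/2y^3 - 10/3y^2 - 23/6y.
  leading term x^2: subtract (2/15)·h_1 from -2x^2 - 1/2xy^2 - 2xy - 9/2x + 1/2y^3 - 10/3y^2 - 23/6y → -1/2xy^2 - 4xy - 7/6x + 1/2y^3 - 7/3y^2 - 21/2y - 23/3
  leading term xy^2: subtract (1/18y)·h_2 from -1/2xy^2 - 4xy - 7/6x + 1/2y^3 - 7/3y^2 - 21/2y - 23/3 → -3xy - 7/6x + 1/4y^3 - 1/2y^2 - 33/4y - 23/3
  leading term xy: subtract (1/3)·h_2 from -3xy - 7/6x + 1/4y^3 - 1/2y^2 - 33/4y - 23/3 → 29/6x + 1/4y^3 - 2y^2 + 11/4y + 35/6
  leading term x: no divisor's leading term divides it; move 29/6x to the remainder.
  leading term y^3: no divisor's leading term divides it; move 1/4y^3 to the remainder.
  leading term y^2: no divisor's leading term divides it; move -2y^2 to the remainder.
  leading term y: no divisor's leading term divides it; move 11/4y to the remainder.
  leading term 1: no divisor's leading term divides it; move 35/6 to the remainder.
  remainder 29/6x + 1/4y^3 - 2y^2 + 11/4y + 35/6 ≠ 0; add k_3 = 29/6x + 1/4y^3 - 2y^2 + 11/4y + 35/6 to the basis.

S(h_1,k_3): lcm = x^2. S = -3/58xy^3 + 12/29xy^2 - 91/58xy + 40/87x + 1/2y^2 - 10/3y - 23/6.
  leading term xy^3: subtract (1/174y^2)·h_2 from -3/58xy^3 + 12/29xy^2 - 91/58xy + 40/87x + 1/2y^2 - 10/3y - 23/6 → 15/29xy^2 - 91/58xy + 40/87x - 3/116y^4 + 11/58y^3 + 85/116y^2 - 10/3y - 23/6
  leading term xy^2: subtract (-5/87y)·h_2 from 15/29xy^2 - 91/58xy + 40/87x - 3/116y^4 + 11/58y^3 + 85/116y^2 - 10/3y - 23/6 → -151/58xy + 40/87x - 3/116y^4 + 13/29y^3 - 135/116y^2 - 985/174y - 23/6
  leading term xy: subtract (151/522)·h_2 from -151/58xy + 40/87x - 3/116y^4 + 13/29y^3 - 135/116y^2 - 985/174y - 23/6 → 17/3x - 3/116y^4 + 13/29y^3 - 143/58y^2 + 338/87y + 2743/348
  leading term x: subtract (34/29)·k_3 from 17/3x - 3/116y^4 + 13/29y^3 - 143/58y^2 + 338/87y + 2743/348 → -3/116y^4 + 9/58y^3 - 7/58y^2 + 115/174y + 121/116
  leading term y^4: no divisor's leading term divides it; move -3/116y^4 to the remainder.
  leading term y^3: no divisor's leading term divides it; move 9/58y^3 to the remainder.
  leading term y^2: no divisor's leading term divides it; move -7/58y^2 to the remainder.
  leading term y: no divisor's leading term divides it; move 115/174y to the remainder.
  leading term 1: no divisor's leading term divides it; move 121/116 to the remainder.
  remainder -3/116y^4 + 9/58y^3 - 7/58y^2 + 115/174y + 121/116 ≠ 0; add k_4 = -3/116y^4 + 9/58y^3 - 7/58y^2 + 115/174y + 121/116 to the basis.

The other S-polynomials (S(h_2,k_3), S(h_1,k_4), S(h_2,k_4), S(k_3,k_4)) all reduce to 0 modulo the current basis, so we have a Gröbner basis.
Inter-reduce: drop elements whose leading term is divisible by another's, tail-reduce, and make monic.
Reduced Gröbner basis: {x + 3/58y^3 - 12/29y^2 + 33/58y + 35/29, y^4 - 6y^3 + 14/3y^2 - 230/9y - 121/3}.

The bases are distinct; the ideals are different.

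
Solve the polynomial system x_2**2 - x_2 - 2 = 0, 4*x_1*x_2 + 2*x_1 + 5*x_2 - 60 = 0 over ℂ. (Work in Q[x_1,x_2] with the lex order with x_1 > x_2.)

Compute a lex Gröbner basis by Buchberger's algorithm.
f_1 = x_2**2 - x_2 - 2, LT = x_2**2.
f_2 = 4*x_1*x_2 + 2*x_1 + 5*x_2 - 60, LT = x_1*x_2.

S(f_1,f_2): lcm = x_1*x_2**2. S = -3/2*x_1*x_2 - 2*x_1 - 5/4*x_2**2 + 15*x_2.
  leading term x_1*x_2: subtract (-3/8)·f_2 from -3/2*x_1*x_2 - 2*x_1 - 5/4*x_2**2 + 15*x_2 → -5/4*x_1 - 5/4*x_2**2 + 135/8*x_2 - 45/2
  leading term x_1: no divisor's leading term divides it; move -5/4*x_1 to the remainder.
  leading term x_2**2: subtract (-5/4)·f_1 from -5/4*x_2**2 + 135/8*x_2 - 45/2 → 125/8*x_2 - 25
  leading term x_2: no divisor's leading term divides it; move 125/8*x_2 to the remainder.
  leading term 1: no divisor's leading term divides it; move -25 to the remainder.
  remainder -5/4*x_1 + 125/8*x_2 - 25 ≠ 0; add h_3 = -5/4*x_1 + 125/8*x_2 - 25 to the basis.

The other S-polynomials (S(f_1,h_3), S(f_2,h_3)) all reduce to 0 modulo the current basis, so we have a Gröbner basis.
Inter-reduce: drop elements whose leading term is divisible by another's, tail-reduce, and make monic.
Reduced Gröbner basis: {x_1 - 25/2*x_2 + 20, x_2**2 - x_2 - 2}.

The lex basis is triangular: the last element involves only x_2. Solving x_2**2 - x_2 - 2 = 0 gives x_2 ∈ {-1, 2}; substituting each value into the earlier elements determines the remaining variables.
  x_2 = -1: the earlier basis element becomes x_1 + 65/2 = 0, giving x_1 = -65/2 — point (-65/2, -1).
  x_2 = 2: the earlier basis element becomes x_1 - 5 = 0, giving x_1 = 5 — point (5, 2).

{(-65/2, -1), (5, 2)}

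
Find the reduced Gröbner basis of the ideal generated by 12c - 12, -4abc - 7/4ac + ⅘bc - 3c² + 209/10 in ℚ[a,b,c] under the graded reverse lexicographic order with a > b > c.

f_1 = 12c - 12, LT = c.
f_2 = -4abc - 7/4ac + ⅘bc - 3c² + 209/10, LT = abc.

S(f_1,f_2): lcm = abc. S = -ab - 7/16ac + ⅕bc - ¾c² + 209/40.
  leading term ab: no divisor's leading term divides it; move -ab to the remainder.
  leading term ac: subtract (-7/192a)·f_1 from -7/16ac + ⅕bc - ¾c² + 209/40 → ⅕bc - ¾c² - 7/16a + 209/40
  leading term bc: subtract (1/60b)·f_1 from ⅕bc - ¾c² - 7/16a + 209/40 → -¾c² - 7/16a + ⅕b + 209/40
  leading term c²: subtract (-1/16c)·f_1 from -¾c² - 7/16a + ⅕b + 209/40 → -7/16a + ⅕b - ¾c + 209/40
  leading term a: no divisor's leading term divides it; move -7/16a to the remainder.
  leading term b: no divisor's leading term divides it; move ⅕b to the remainder.
  leading term c: subtract (-1/16)·f_1 from -¾c + 209/40 → 179/40
  leading term 1: no divisor's leading term divides it; move 179/40 to the remainder.
  remainder -ab - 7/16a + ⅕b + 179/40 ≠ 0; add g_3 = -ab - 7/16a + ⅕b + 179/40 to the basis.

S(f_1,g_3): leading monomials are coprime, so the S-polynomial reduces to 0 (Buchberger's first criterion).
S(f_2,g_3): lcm = abc. S = ¾c² + 179/40c - 209/40.
  leading term c²: subtract (1/16c)·f_1 from ¾c² + 179/40c - 209/40 → 209/40c - 209/40
  leading term c: subtract (209/480)·f_1 from 209/40c - 209/40 → 0
  remainder 0.

Every S-polynomial of the final basis reduces to 0, so we have a Gröbner basis.
Inter-reduce: drop elements whose leading term is divisible by another's, tail-reduce, and make monic.

G = {ab + 7/16a - ⅕b - 179/40, c - 1}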